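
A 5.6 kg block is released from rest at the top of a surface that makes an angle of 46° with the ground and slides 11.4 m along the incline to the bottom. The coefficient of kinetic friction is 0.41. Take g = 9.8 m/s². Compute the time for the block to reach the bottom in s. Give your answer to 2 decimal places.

2.31 s

The weight component along the incline is mg sin 46° = 39.477 N and the normal force is N = mg cos 46° = 38.123 N.
Friction up the slope is f = μN = 0.41 × 38.123 = 15.630 N, so the net downslope force is 39.477 − 15.630 = 23.847 N and a = 23.847 / 5.6 = 4.2584 m/s².
Starting from rest, L = ½at², so t = √(2L/a) = √(2 × 11.4 / 4.2584) = 2.3139 s.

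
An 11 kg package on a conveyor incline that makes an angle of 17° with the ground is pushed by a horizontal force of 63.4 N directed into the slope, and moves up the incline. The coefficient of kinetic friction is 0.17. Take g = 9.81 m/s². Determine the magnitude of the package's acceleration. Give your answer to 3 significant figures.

The horizontal push has components F cos 17° = 63.4 × 0.9563 = 60.629 N up the incline and F sin 17° = 63.4 × 0.2924 = 18.538 N pressing into the surface.
The normal force is therefore N = mg cos 17° + F sin 17° = 103.194 + 18.538 = 121.732 N, and kinetic friction down the slope is μN = 0.17 × 121.732 = 20.694 N.
Along the incline: F cos 17° − mg sin 17° − μN = ma, so 60.629 − 31.553 − 20.694 = 11 a, giving a = 0.7620 m/s².

0.762 m/s²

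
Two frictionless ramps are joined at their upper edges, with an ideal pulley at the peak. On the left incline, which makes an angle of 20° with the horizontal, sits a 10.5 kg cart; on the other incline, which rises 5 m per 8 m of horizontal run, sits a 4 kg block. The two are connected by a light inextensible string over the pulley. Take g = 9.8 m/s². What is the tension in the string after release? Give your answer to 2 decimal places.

24.75 N

Resolve each weight along its own incline: the 10.5 kg mass has component 10.5 × 9.8 × sin 20° = 35.194 N down its slope, and the 4 kg mass has 4 × 9.8 × sin 32.01° = 20.776 N down its slope.
The 10.5 kg side's 35.194 N exceeds the other side's 20.776 N, so that mass slides down and the 4 kg mass slides up. Taking that direction as positive, Newton's second law for the whole system gives 35.194 − 20.776 = (10.5 + 4) a, so a = 14.418 / 14.5 = 0.9943 m/s².
For the 4 kg mass (up-slope positive): T − 20.776 = 4 × 0.9943, so T = 24.753 N.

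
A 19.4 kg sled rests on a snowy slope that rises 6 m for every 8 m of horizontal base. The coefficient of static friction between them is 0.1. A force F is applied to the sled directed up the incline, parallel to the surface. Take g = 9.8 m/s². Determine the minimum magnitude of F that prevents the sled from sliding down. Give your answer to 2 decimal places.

The normal force is N = mg cos 36.87° = 152.096 N. With F at its minimum the sled is on the verge of sliding down, so static friction is at its maximum μ_s N = 0.1 × 152.096 = 15.210 N and acts up the slope.
Equilibrium along the incline: F + μ_s N = mg sin 36.87°, so F = 114.072 − 15.210 = 98.862 N.

98.86 N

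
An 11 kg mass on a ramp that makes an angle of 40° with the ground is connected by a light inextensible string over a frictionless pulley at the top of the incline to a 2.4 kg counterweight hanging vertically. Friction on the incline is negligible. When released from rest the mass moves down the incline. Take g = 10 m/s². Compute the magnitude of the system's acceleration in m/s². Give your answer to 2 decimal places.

3.49 m/s²

For the mass on the incline: the weight component along the slope is m₁g sin 40° = 11 × 10 × 0.6428 = 70.708 N and the normal force is N = m₁g cos 40° = 84.265 N.
Newton's second law for the mass (down-slope positive): 70.708 − T = 11 a. For the hanging counterweight (upward positive): T − 2.4 × 10 = 2.4 a.
Adding the two equations eliminates T: 46.708 = 13.4 a, so a = 3.4857 m/s².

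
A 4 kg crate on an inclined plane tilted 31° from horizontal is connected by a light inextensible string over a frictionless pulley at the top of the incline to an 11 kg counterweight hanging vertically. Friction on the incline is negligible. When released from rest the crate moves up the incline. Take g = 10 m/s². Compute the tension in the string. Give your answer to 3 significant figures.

44.4 N

For the crate on the incline: the weight component along the slope is m₁g sin 31° = 4 × 10 × 0.5150 = 20.600 N and the normal force is N = m₁g cos 31° = 34.287 N.
Newton's second law for the crate (up-slope positive): T − 20.600 = 4 a. For the hanging counterweight (downward positive): 11 × 10 − T = 11 a.
Adding the two equations eliminates T: 89.400 = 15 a, so a = 5.9600 m/s².
Then from the hanging counterweight's equation, T = 11 × (10 − 5.9600) = 44.440 N.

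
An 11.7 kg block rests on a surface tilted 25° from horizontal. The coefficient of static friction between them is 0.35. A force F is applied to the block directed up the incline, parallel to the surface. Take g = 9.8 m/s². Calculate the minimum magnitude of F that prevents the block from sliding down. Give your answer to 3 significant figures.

The normal force is N = mg cos 25° = 103.917 N. With F at its minimum the block is on the verge of sliding down, so static friction is at its maximum μ_s N = 0.35 × 103.917 = 36.371 N and acts up the slope.
Equilibrium along the incline: F + μ_s N = mg sin 25°, so F = 48.457 − 36.371 = 12.086 N.

12.1 N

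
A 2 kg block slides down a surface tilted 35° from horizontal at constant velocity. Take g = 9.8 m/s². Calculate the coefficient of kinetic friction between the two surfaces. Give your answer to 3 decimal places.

At constant velocity the net force along the incline is zero: mg sin 35° = μ mg cos 35°.
So μ = tan 35° = 0.5736 / 0.8192 = 0.7002.

0.700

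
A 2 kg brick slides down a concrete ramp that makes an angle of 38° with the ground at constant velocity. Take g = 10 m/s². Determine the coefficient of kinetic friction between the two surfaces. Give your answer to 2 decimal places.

0.78

At constant velocity the net force along the incline is zero: mg sin 38° = μ mg cos 38°.
So μ = tan 38° = 0.6157 / 0.7880 = 0.7813.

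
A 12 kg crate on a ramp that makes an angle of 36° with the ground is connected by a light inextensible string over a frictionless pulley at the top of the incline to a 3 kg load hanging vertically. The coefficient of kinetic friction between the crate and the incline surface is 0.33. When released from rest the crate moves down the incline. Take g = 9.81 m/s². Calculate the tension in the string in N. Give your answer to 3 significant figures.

For the crate on the incline: the weight component along the slope is m₁g sin 36° = 12 × 9.81 × 0.5878 = 69.196 N and the normal force is N = m₁g cos 36° = 95.237 N.
Kinetic friction opposes the crate's motion down the incline: f = μN = 0.33 × 95.237 = 31.428 N acting up the slope.
Newton's second law for the crate (down-slope positive): 69.196 − 31.428 − T = 12 a. For the hanging load (upward positive): T − 3 × 9.81 = 3 a.
Adding the two equations eliminates T: 8.338 = 15 a, so a = 0.5559 m/s².
Then from the hanging load's equation, T = 3 × (9.81 + 0.5559) = 31.098 N.

31.1 N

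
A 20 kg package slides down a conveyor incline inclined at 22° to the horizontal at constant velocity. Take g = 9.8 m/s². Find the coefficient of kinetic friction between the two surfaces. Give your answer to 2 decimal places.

0.40

At constant velocity the net force along the incline is zero: mg sin 22° = μ mg cos 22°.
So μ = tan 22° = 0.3746 / 0.9272 = 0.4040.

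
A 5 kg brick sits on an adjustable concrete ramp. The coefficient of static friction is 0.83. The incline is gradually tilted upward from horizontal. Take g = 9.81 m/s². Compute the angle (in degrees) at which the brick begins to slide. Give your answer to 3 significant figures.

39.7°

At the threshold of sliding, static friction is at its maximum μ_s N and exactly balances the weight component along the incline: mg sin θ = μ_s mg cos θ.
Hence tan θ = μ_s = 0.83, so θ = arctan(0.83) = 39.6927°.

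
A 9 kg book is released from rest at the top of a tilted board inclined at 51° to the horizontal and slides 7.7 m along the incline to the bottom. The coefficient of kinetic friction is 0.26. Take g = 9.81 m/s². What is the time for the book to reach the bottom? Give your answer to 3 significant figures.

The weight component along the incline is mg sin 51° = 68.614 N and the normal force is N = mg cos 51° = 55.563 N.
Friction up the slope is f = μN = 0.26 × 55.563 = 14.446 N, so the net downslope force is 68.614 − 14.446 = 54.168 N and a = 54.168 / 9 = 6.0187 m/s².
Starting from rest, L = ½at², so t = √(2L/a) = √(2 × 7.7 / 6.0187) = 1.5996 s.

1.60 s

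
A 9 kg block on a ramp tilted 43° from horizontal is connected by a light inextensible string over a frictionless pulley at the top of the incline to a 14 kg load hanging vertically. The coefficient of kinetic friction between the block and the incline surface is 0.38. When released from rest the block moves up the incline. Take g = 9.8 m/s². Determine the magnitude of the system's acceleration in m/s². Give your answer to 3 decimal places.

2.284 m/s²

For the block on the incline: the weight component along the slope is m₁g sin 43° = 9 × 9.8 × 0.6820 = 60.152 N and the normal force is N = m₁g cos 43° = 64.505 N.
Kinetic friction opposes the block's motion up the incline: f = μN = 0.38 × 64.505 = 24.512 N acting down the slope.
Newton's second law for the block (up-slope positive): T − 60.152 − 24.512 = 9 a. For the hanging load (downward positive): 14 × 9.8 − T = 14 a.
Adding the two equations eliminates T: 52.536 = 23 a, so a = 2.2842 m/s².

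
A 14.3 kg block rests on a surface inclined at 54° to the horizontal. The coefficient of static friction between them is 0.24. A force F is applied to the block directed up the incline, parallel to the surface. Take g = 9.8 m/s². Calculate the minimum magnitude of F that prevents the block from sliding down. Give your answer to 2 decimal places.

The normal force is N = mg cos 54° = 82.372 N. With F at its minimum the block is on the verge of sliding down, so static friction is at its maximum μ_s N = 0.24 × 82.372 = 19.769 N and acts up the slope.
Equilibrium along the incline: F + μ_s N = mg sin 54°, so F = 113.376 − 19.769 = 93.607 N.

93.61 N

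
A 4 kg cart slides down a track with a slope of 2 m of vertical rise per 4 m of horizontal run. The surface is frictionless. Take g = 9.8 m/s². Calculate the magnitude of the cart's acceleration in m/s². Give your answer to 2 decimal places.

4.38 m/s²

Resolving the weight along the incline: the component pulling the cart down the slope is mg sin 26.57° = 4 × 9.8 × 0.4472 = 17.530 N, and the normal force is N = mg cos 26.57° = 4 × 9.8 × 0.8944 = 35.060 N.
With no friction the net force along the incline is 17.530 N, so a = g sin 26.57° = 17.530 / 4 = 4.3825 m/s².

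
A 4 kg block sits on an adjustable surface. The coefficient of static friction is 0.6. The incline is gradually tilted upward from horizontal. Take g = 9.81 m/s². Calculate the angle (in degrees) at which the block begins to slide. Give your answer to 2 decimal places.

At the threshold of sliding, static friction is at its maximum μ_s N and exactly balances the weight component along the incline: mg sin θ = μ_s mg cos θ.
Hence tan θ = μ_s = 0.6, so θ = arctan(0.6) = 30.9638°.

30.96°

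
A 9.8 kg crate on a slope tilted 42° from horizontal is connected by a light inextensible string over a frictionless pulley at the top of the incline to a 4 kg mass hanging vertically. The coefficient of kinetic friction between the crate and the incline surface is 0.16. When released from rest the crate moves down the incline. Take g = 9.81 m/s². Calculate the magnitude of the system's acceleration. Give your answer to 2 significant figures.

0.99 m/s²

For the crate on the incline: the weight component along the slope is m₁g sin 42° = 9.8 × 9.81 × 0.6691 = 64.326 N and the normal force is N = m₁g cos 42° = 71.444 N.
Kinetic friction opposes the crate's motion down the incline: f = μN = 0.16 × 71.444 = 11.431 N acting up the slope.
Newton's second law for the crate (down-slope positive): 64.326 − 11.431 − T = 9.8 a. For the hanging mass (upward positive): T − 4 × 9.81 = 4 a.
Adding the two equations eliminates T: 13.655 = 13.8 a, so a = 0.9895 m/s².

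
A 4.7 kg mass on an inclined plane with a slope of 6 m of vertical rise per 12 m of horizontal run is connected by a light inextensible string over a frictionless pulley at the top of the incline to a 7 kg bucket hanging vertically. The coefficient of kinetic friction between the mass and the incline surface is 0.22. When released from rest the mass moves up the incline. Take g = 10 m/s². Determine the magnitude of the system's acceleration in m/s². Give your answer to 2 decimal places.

For the mass on the incline: the weight component along the slope is m₁g sin 26.57° = 4.7 × 10 × 0.4472 = 21.018 N and the normal force is N = m₁g cos 26.57° = 42.038 N.
Kinetic friction opposes the mass's motion up the incline: f = μN = 0.22 × 42.038 = 9.248 N acting down the slope.
Newton's second law for the mass (up-slope positive): T − 21.018 − 9.248 = 4.7 a. For the hanging bucket (downward positive): 7 × 10 − T = 7 a.
Adding the two equations eliminates T: 39.734 = 11.7 a, so a = 3.3961 m/s².

3.40 m/s²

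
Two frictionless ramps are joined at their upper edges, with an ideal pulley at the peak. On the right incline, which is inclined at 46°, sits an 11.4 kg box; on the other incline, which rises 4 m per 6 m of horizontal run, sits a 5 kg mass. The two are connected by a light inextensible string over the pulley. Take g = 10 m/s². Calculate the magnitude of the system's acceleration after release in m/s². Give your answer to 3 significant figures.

3.31 m/s²

Resolve each weight along its own incline: the 11.4 kg mass has component 11.4 × 10 × sin 46° = 82.005 N down its slope, and the 5 kg mass has 5 × 10 × sin 33.69° = 27.735 N down its slope.
The 11.4 kg side's 82.005 N exceeds the other side's 27.735 N, so that mass slides down and the 5 kg mass slides up. Taking that direction as positive, Newton's second law for the whole system gives 82.005 − 27.735 = (11.4 + 5) a, so a = 54.270 / 16.4 = 3.3091 m/s².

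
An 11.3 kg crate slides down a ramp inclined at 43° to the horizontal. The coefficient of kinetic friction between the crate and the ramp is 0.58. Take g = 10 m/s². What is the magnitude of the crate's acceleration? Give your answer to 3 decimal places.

Resolving the weight along the incline: the component pulling the crate down the slope is mg sin 43° = 11.3 × 10 × 0.6820 = 77.066 N, and the normal force is N = mg cos 43° = 11.3 × 10 × 0.7314 = 82.648 N.
Kinetic friction acts up the slope with magnitude f = μN = 0.58 × 82.648 = 47.936 N.
Net force along the incline is 77.066 − 47.936 = 29.130 N, so a = 29.130 / 11.3 = 2.5779 m/s².

2.578 m/s²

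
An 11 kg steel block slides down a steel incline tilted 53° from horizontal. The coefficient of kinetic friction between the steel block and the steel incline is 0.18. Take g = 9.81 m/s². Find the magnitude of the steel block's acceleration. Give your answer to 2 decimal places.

Resolving the weight along the incline: the component pulling the steel block down the slope is mg sin 53° = 11 × 9.81 × 0.7986 = 86.177 N, and the normal force is N = mg cos 53° = 11 × 9.81 × 0.6018 = 64.940 N.
Kinetic friction acts up the slope with magnitude f = μN = 0.18 × 64.940 = 11.689 N.
Net force along the incline is 86.177 − 11.689 = 74.488 N, so a = 74.488 / 11 = 6.7716 m/s².

6.77 m/s²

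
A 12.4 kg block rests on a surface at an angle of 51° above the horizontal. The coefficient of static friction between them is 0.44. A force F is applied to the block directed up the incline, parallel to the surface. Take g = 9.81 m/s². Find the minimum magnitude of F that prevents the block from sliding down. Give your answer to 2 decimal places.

60.85 N

The normal force is N = mg cos 51° = 76.553 N. With F at its minimum the block is on the verge of sliding down, so static friction is at its maximum μ_s N = 0.44 × 76.553 = 33.683 N and acts up the slope.
Equilibrium along the incline: F + μ_s N = mg sin 51°, so F = 94.535 − 33.683 = 60.852 N.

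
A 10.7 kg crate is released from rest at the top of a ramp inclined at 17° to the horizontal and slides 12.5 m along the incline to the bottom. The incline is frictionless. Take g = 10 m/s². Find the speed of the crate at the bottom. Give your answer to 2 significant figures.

The weight component along the incline is mg sin 17° = 31.284 N and the normal force is N = mg cos 17° = 102.325 N.
With no friction, a = g sin 17° = 2.9237 m/s².
Starting from rest over a distance of 12.5 m, v² = 2aL = 2 × 2.9237 × 12.5 = 73.0925, so v = 8.5494 m/s.

8.5 m/s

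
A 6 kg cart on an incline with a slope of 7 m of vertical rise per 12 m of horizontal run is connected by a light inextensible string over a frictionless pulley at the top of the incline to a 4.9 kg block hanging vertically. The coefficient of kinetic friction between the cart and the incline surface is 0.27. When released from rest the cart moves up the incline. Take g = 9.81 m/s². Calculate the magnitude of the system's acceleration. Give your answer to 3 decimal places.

0.430 m/s²

For the cart on the incline: the weight component along the slope is m₁g sin 30.26° = 6 × 9.81 × 0.5039 = 29.660 N and the normal force is N = m₁g cos 30.26° = 50.842 N.
Kinetic friction opposes the cart's motion up the incline: f = μN = 0.27 × 50.842 = 13.727 N acting down the slope.
Newton's second law for the cart (up-slope positive): T − 29.660 − 13.727 = 6 a. For the hanging block (downward positive): 4.9 × 9.81 − T = 4.9 a.
Adding the two equations eliminates T: 4.682 = 10.9 a, so a = 0.4295 m/s².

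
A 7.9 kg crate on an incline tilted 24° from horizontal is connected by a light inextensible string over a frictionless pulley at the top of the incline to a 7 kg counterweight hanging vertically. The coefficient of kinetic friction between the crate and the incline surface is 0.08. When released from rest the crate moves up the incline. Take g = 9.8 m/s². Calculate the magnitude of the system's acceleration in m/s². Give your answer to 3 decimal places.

2.111 m/s²

For the crate on the incline: the weight component along the slope is m₁g sin 24° = 7.9 × 9.8 × 0.4067 = 31.487 N and the normal force is N = m₁g cos 24° = 70.727 N.
Kinetic friction opposes the crate's motion up the incline: f = μN = 0.08 × 70.727 = 5.658 N acting down the slope.
Newton's second law for the crate (up-slope positive): T − 31.487 − 5.658 = 7.9 a. For the hanging counterweight (downward positive): 7 × 9.8 − T = 7 a.
Adding the two equations eliminates T: 31.455 = 14.9 a, so a = 2.1111 m/s².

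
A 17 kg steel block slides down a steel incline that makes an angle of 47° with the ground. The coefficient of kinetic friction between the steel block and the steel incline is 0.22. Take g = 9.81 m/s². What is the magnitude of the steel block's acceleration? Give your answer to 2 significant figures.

5.7 m/s²

Resolving the weight along the incline: the component pulling the steel block down the slope is mg sin 47° = 17 × 9.81 × 0.7314 = 121.976 N, and the normal force is N = mg cos 47° = 17 × 9.81 × 0.6820 = 113.737 N.
Kinetic friction acts up the slope with magnitude f = μN = 0.22 × 113.737 = 25.022 N.
Net force along the incline is 121.976 − 25.022 = 96.954 N, so a = 96.954 / 17 = 5.7032 m/s².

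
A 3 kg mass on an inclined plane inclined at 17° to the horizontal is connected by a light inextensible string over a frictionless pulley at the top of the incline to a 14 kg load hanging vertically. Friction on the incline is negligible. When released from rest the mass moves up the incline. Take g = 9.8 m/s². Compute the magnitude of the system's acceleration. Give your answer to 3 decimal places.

7.565 m/s²

For the mass on the incline: the weight component along the slope is m₁g sin 17° = 3 × 9.8 × 0.2924 = 8.597 N and the normal force is N = m₁g cos 17° = 28.115 N.
Newton's second law for the mass (up-slope positive): T − 8.597 = 3 a. For the hanging load (downward positive): 14 × 9.8 − T = 14 a.
Adding the two equations eliminates T: 128.603 = 17 a, so a = 7.5649 m/s².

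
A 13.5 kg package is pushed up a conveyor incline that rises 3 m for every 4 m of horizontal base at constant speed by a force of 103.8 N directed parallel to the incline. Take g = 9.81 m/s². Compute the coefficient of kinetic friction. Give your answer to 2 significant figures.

0.23

At constant speed ΣF = 0 along the incline. The applied 103.8 N acts up the slope; the weight component mg sin 36.87° = 79.461 N and kinetic friction μN both act down the slope.
So 103.8 = 79.461 + μ × 105.948, giving μ = (103.8 − 79.461) / 105.948 = 0.2297.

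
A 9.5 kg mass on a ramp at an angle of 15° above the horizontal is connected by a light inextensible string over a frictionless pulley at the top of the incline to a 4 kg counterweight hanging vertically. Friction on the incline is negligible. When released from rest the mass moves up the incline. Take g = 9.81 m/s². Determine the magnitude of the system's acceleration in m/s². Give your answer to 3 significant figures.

1.12 m/s²

For the mass on the incline: the weight component along the slope is m₁g sin 15° = 9.5 × 9.81 × 0.2588 = 24.119 N and the normal force is N = m₁g cos 15° = 90.019 N.
Newton's second law for the mass (up-slope positive): T − 24.119 = 9.5 a. For the hanging counterweight (downward positive): 4 × 9.81 − T = 4 a.
Adding the two equations eliminates T: 15.121 = 13.5 a, so a = 1.1201 m/s².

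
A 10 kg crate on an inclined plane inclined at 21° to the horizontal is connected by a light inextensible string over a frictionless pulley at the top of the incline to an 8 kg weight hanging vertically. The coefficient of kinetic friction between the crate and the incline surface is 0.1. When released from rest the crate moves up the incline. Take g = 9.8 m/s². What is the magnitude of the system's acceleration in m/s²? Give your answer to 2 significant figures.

For the crate on the incline: the weight component along the slope is m₁g sin 21° = 10 × 9.8 × 0.3584 = 35.123 N and the normal force is N = m₁g cos 21° = 91.491 N.
Kinetic friction opposes the crate's motion up the incline: f = μN = 0.1 × 91.491 = 9.149 N acting down the slope.
Newton's second law for the crate (up-slope positive): T − 35.123 − 9.149 = 10 a. For the hanging weight (downward positive): 8 × 9.8 − T = 8 a.
Adding the two equations eliminates T: 34.128 = 18 a, so a = 1.8960 m/s².

1.9 m/s²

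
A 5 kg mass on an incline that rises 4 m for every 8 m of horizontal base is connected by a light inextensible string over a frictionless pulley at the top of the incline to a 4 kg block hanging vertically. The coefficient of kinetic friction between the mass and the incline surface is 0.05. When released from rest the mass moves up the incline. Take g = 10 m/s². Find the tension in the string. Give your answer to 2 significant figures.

For the mass on the incline: the weight component along the slope is m₁g sin 26.57° = 5 × 10 × 0.4472 = 22.360 N and the normal force is N = m₁g cos 26.57° = 44.721 N.
Kinetic friction opposes the mass's motion up the incline: f = μN = 0.05 × 44.721 = 2.236 N acting down the slope.
Newton's second law for the mass (up-slope positive): T − 22.360 − 2.236 = 5 a. For the hanging block (downward positive): 4 × 10 − T = 4 a.
Adding the two equations eliminates T: 15.404 = 9 a, so a = 1.7116 m/s².
Then from the hanging block's equation, T = 4 × (10 − 1.7116) = 33.154 N.

33 N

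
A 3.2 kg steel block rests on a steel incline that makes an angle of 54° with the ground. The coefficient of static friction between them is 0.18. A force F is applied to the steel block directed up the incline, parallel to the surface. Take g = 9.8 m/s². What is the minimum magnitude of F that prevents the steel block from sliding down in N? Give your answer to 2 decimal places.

22.05 N

The normal force is N = mg cos 54° = 18.433 N. With F at its minimum the steel block is on the verge of sliding down, so static friction is at its maximum μ_s N = 0.18 × 18.433 = 3.318 N and acts up the slope.
Equilibrium along the incline: F + μ_s N = mg sin 54°, so F = 25.371 − 3.318 = 22.053 N.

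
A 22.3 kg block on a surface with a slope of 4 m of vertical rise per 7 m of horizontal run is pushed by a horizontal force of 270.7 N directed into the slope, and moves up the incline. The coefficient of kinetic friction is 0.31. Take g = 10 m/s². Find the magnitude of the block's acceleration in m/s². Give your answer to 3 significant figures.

The horizontal push has components F cos 29.74° = 270.7 × 0.8682 = 235.022 N up the incline and F sin 29.74° = 270.7 × 0.4961 = 134.294 N pressing into the surface.
The normal force is therefore N = mg cos 29.74° + F sin 29.74° = 193.609 + 134.294 = 327.903 N, and kinetic friction down the slope is μN = 0.31 × 327.903 = 101.650 N.
Along the incline: F cos 29.74° − mg sin 29.74° − μN = ma, so 235.022 − 110.630 − 101.650 = 22.3 a, giving a = 1.0198 m/s².

1.02 m/s²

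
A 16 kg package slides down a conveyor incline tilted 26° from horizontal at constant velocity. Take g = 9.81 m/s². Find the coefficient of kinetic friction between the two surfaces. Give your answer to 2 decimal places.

0.49

At constant velocity the net force along the incline is zero: mg sin 26° = μ mg cos 26°.
So μ = tan 26° = 0.4384 / 0.8988 = 0.4878.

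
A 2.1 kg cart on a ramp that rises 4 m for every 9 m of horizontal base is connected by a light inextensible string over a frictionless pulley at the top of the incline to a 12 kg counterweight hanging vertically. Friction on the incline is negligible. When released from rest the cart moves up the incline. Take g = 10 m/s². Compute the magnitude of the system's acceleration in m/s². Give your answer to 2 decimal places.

For the cart on the incline: the weight component along the slope is m₁g sin 23.96° = 2.1 × 10 × 0.4061 = 8.528 N and the normal force is N = m₁g cos 23.96° = 19.190 N.
Newton's second law for the cart (up-slope positive): T − 8.528 = 2.1 a. For the hanging counterweight (downward positive): 12 × 10 − T = 12 a.
Adding the two equations eliminates T: 111.472 = 14.1 a, so a = 7.9058 m/s².

7.91 m/s²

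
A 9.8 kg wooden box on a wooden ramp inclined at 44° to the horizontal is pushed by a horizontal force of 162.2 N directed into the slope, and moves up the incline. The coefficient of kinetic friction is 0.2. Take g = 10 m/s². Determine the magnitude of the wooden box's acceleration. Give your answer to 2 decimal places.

The horizontal push has components F cos 44° = 162.2 × 0.7193 = 116.670 N up the incline and F sin 44° = 162.2 × 0.6947 = 112.680 N pressing into the surface.
The normal force is therefore N = mg cos 44° + F sin 44° = 70.491 + 112.680 = 183.171 N, and kinetic friction down the slope is μN = 0.2 × 183.171 = 36.634 N.
Along the incline: F cos 44° − mg sin 44° − μN = ma, so 116.670 − 68.081 − 36.634 = 9.8 a, giving a = 1.2199 m/s².

1.22 m/s²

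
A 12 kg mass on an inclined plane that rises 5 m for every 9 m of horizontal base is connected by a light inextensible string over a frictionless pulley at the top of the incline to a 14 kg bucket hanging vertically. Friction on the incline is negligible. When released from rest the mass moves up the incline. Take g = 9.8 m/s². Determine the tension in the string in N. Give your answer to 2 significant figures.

For the mass on the incline: the weight component along the slope is m₁g sin 29.05° = 12 × 9.8 × 0.4856 = 57.107 N and the normal force is N = m₁g cos 29.05° = 102.801 N.
Newton's second law for the mass (up-slope positive): T − 57.107 = 12 a. For the hanging bucket (downward positive): 14 × 9.8 − T = 14 a.
Adding the two equations eliminates T: 80.093 = 26 a, so a = 3.0805 m/s².
Then from the hanging bucket's equation, T = 14 × (9.8 − 3.0805) = 94.073 N.

94 N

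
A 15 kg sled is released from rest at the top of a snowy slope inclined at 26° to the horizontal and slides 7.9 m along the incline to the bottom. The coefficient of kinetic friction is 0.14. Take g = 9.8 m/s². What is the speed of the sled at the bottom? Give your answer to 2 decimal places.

6.96 m/s

The weight component along the incline is mg sin 26° = 64.441 N and the normal force is N = mg cos 26° = 132.123 N.
Friction up the slope is f = μN = 0.14 × 132.123 = 18.497 N, so the net downslope force is 64.441 − 18.497 = 45.944 N and a = 45.944 / 15 = 3.0629 m/s².
Starting from rest over a distance of 7.9 m, v² = 2aL = 2 × 3.0629 × 7.9 = 48.3938, so v = 6.9566 m/s.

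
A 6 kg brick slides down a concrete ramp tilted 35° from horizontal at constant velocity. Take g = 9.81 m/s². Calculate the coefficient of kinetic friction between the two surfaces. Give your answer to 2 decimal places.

0.70

At constant velocity the net force along the incline is zero: mg sin 35° = μ mg cos 35°.
So μ = tan 35° = 0.5736 / 0.8192 = 0.7002.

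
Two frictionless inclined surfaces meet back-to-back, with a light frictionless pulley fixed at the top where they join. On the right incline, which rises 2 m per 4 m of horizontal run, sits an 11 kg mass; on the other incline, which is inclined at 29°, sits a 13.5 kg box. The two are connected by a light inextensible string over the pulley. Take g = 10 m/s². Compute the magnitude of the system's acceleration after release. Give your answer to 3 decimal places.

0.664 m/s²

Resolve each weight along its own incline: the 11 kg mass has component 11 × 10 × sin 26.57° = 49.193 N down its slope, and the 13.5 kg mass has 13.5 × 10 × sin 29° = 65.449 N down its slope.
The 13.5 kg side's 65.449 N exceeds the other side's 49.193 N, so that mass slides down and the 11 kg mass slides up. Taking that direction as positive, Newton's second law for the whole system gives 65.449 − 49.193 = (11 + 13.5) a, so a = 16.256 / 24.5 = 0.6635 m/s².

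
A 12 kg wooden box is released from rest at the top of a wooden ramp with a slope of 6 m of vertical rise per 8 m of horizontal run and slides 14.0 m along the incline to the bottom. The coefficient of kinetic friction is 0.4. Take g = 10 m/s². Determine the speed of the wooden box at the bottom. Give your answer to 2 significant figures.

8.9 m/s

The weight component along the incline is mg sin 36.87° = 72.000 N and the normal force is N = mg cos 36.87° = 96.000 N.
Friction up the slope is f = μN = 0.4 × 96.000 = 38.400 N, so the net downslope force is 72.000 − 38.400 = 33.600 N and a = 33.600 / 12 = 2.8000 m/s².
Starting from rest over a distance of 14.0 m, v² = 2aL = 2 × 2.8000 × 14.0 = 78.4000, so v = 8.8544 m/s.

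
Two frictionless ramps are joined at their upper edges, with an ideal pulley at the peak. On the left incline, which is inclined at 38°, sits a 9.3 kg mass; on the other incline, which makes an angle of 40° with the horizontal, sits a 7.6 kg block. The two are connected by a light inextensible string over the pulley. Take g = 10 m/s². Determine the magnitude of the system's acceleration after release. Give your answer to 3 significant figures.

0.497 m/s²

Resolve each weight along its own incline: the 9.3 kg mass has component 9.3 × 10 × sin 38° = 57.257 N down its slope, and the 7.6 kg mass has 7.6 × 10 × sin 40° = 48.852 N down its slope.
The 9.3 kg side's 57.257 N exceeds the other side's 48.852 N, so that mass slides down and the 7.6 kg mass slides up. Taking that direction as positive, Newton's second law for the whole system gives 57.257 − 48.852 = (9.3 + 7.6) a, so a = 8.405 / 16.9 = 0.4973 m/s².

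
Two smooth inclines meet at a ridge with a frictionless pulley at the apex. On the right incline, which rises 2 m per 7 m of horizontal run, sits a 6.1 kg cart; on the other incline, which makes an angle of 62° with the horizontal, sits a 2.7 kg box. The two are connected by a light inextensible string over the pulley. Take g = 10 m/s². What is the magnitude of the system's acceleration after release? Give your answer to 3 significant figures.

Resolve each weight along its own incline: the 6.1 kg mass has component 6.1 × 10 × sin 15.95° = 16.758 N down its slope, and the 2.7 kg mass has 2.7 × 10 × sin 62° = 23.840 N down its slope.
The 2.7 kg side's 23.840 N exceeds the other side's 16.758 N, so that mass slides down and the 6.1 kg mass slides up. Taking that direction as positive, Newton's second law for the whole system gives 23.840 − 16.758 = (6.1 + 2.7) a, so a = 7.082 / 8.8 = 0.8048 m/s².

0.805 m/s²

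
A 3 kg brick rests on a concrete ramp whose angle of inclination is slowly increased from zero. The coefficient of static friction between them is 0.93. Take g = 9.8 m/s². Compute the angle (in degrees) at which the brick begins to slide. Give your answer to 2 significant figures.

At the threshold of sliding, static friction is at its maximum μ_s N and exactly balances the weight component along the incline: mg sin θ = μ_s mg cos θ.
Hence tan θ = μ_s = 0.93, so θ = arctan(0.93) = 42.9228°.

43°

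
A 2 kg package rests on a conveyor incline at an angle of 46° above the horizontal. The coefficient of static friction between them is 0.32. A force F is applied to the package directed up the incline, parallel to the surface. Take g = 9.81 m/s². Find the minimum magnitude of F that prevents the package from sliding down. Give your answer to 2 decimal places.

The normal force is N = mg cos 46° = 13.629 N. With F at its minimum the package is on the verge of sliding down, so static friction is at its maximum μ_s N = 0.32 × 13.629 = 4.361 N and acts up the slope.
Equilibrium along the incline: F + μ_s N = mg sin 46°, so F = 14.113 − 4.361 = 9.752 N.

9.75 N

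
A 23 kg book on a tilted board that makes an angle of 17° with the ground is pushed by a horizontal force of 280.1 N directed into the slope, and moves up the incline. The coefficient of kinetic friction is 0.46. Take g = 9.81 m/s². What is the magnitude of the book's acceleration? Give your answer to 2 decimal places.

2.82 m/s²

The horizontal push has components F cos 17° = 280.1 × 0.9563 = 267.860 N up the incline and F sin 17° = 280.1 × 0.2924 = 81.901 N pressing into the surface.
The normal force is therefore N = mg cos 17° + F sin 17° = 215.770 + 81.901 = 297.671 N, and kinetic friction down the slope is μN = 0.46 × 297.671 = 136.929 N.
Along the incline: F cos 17° − mg sin 17° − μN = ma, so 267.860 − 65.974 − 136.929 = 23 a, giving a = 2.8242 m/s².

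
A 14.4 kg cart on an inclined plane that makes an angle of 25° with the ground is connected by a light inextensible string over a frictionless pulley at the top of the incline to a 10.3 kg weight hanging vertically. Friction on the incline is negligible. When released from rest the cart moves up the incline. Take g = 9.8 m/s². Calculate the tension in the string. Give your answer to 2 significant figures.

84 N

For the cart on the incline: the weight component along the slope is m₁g sin 25° = 14.4 × 9.8 × 0.4226 = 59.637 N and the normal force is N = m₁g cos 25° = 127.898 N.
Newton's second law for the cart (up-slope positive): T − 59.637 = 14.4 a. For the hanging weight (downward positive): 10.3 × 9.8 − T = 10.3 a.
Adding the two equations eliminates T: 41.303 = 24.7 a, so a = 1.6722 m/s².
Then from the hanging weight's equation, T = 10.3 × (9.8 − 1.6722) = 83.716 N.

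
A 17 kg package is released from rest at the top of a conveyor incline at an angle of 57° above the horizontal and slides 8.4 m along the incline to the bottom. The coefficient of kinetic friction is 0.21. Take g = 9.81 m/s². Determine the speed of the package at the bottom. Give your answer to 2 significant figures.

11 m/s

The weight component along the incline is mg sin 57° = 139.865 N and the normal force is N = mg cos 57° = 90.829 N.
Friction up the slope is f = μN = 0.21 × 90.829 = 19.074 N, so the net downslope force is 139.865 − 19.074 = 120.791 N and a = 120.791 / 17 = 7.1054 m/s².
Starting from rest over a distance of 8.4 m, v² = 2aL = 2 × 7.1054 × 8.4 = 119.3707, so v = 10.9257 m/s.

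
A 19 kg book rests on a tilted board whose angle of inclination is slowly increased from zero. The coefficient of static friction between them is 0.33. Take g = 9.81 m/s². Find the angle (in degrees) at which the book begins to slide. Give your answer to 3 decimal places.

At the threshold of sliding, static friction is at its maximum μ_s N and exactly balances the weight component along the incline: mg sin θ = μ_s mg cos θ.
Hence tan θ = μ_s = 0.33, so θ = arctan(0.33) = 18.2629°.

18.263°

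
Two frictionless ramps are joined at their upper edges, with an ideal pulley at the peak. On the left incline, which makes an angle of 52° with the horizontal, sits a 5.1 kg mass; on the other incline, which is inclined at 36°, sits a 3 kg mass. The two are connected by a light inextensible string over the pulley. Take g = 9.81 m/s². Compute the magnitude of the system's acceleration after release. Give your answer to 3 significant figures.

2.73 m/s²

Resolve each weight along its own incline: the 5.1 kg mass has component 5.1 × 9.81 × sin 52° = 39.425 N down its slope, and the 3 kg mass has 3 × 9.81 × sin 36° = 17.299 N down its slope.
The 5.1 kg side's 39.425 N exceeds the other side's 17.299 N, so that mass slides down and the 3 kg mass slides up. Taking that direction as positive, Newton's second law for the whole system gives 39.425 − 17.299 = (5.1 + 3) a, so a = 22.126 / 8.1 = 2.7316 m/s².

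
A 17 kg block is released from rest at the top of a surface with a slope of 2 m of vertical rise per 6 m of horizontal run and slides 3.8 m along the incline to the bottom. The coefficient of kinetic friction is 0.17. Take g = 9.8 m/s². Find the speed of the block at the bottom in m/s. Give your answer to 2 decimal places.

The weight component along the incline is mg sin 18.43° = 52.684 N and the normal force is N = mg cos 18.43° = 158.051 N.
Friction up the slope is f = μN = 0.17 × 158.051 = 26.869 N, so the net downslope force is 52.684 − 26.869 = 25.815 N and a = 25.815 / 17 = 1.5185 m/s².
Starting from rest over a distance of 3.8 m, v² = 2aL = 2 × 1.5185 × 3.8 = 11.5406, so v = 3.3971 m/s.

3.40 m/s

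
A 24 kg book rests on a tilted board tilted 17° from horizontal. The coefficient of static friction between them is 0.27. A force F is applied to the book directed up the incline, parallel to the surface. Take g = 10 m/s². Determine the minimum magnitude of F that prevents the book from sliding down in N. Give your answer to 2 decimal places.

The normal force is N = mg cos 17° = 229.513 N. With F at its minimum the book is on the verge of sliding down, so static friction is at its maximum μ_s N = 0.27 × 229.513 = 61.969 N and acts up the slope.
Equilibrium along the incline: F + μ_s N = mg sin 17°, so F = 70.169 − 61.969 = 8.200 N.

8.20 N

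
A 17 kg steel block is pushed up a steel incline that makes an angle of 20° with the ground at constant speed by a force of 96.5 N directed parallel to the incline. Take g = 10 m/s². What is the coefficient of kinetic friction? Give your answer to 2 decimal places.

0.24

At constant speed ΣF = 0 along the incline. The applied 96.5 N acts up the slope; the weight component mg sin 20° = 58.143 N and kinetic friction μN both act down the slope.
So 96.5 = 58.143 + μ × 159.748, giving μ = (96.5 − 58.143) / 159.748 = 0.2401.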